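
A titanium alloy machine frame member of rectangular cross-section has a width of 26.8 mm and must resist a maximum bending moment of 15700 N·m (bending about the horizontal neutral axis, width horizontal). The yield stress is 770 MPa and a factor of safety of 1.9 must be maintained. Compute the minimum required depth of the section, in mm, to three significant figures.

h = 93.1 mm

σ_allow = 770/1.9 = 405.3 MPa.
For a rectangular section σ = 6M/(bh²), so h² = 6M/(b σ_allow) = 6×1.5700×10^7/(26.8×405.3) = 8673 mm².
h = 93.13 mm.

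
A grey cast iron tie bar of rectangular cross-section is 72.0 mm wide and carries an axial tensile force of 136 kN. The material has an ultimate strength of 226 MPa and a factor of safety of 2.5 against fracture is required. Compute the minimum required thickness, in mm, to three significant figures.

σ_allow = 226/2.5 = 90.40 MPa.
Required area A = F/σ_allow = 136000/90.40 = 1504 mm².
t = A/w = 1504/72.0 = 20.89 mm.

t = 20.9 mm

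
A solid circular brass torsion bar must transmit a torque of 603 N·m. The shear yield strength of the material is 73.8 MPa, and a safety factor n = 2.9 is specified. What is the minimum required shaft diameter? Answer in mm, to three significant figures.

Allowable shear stress τ_allow = 73.8/2.9 = 25.45 MPa.
For a solid shaft τ = 16T/(πd³), so d³ = 16T/(π τ_allow) = 16×603000/(π×25.45) = 120700 mm³.
d = (120700)^(1/3) = 49.42 mm.

d = 49.4 mm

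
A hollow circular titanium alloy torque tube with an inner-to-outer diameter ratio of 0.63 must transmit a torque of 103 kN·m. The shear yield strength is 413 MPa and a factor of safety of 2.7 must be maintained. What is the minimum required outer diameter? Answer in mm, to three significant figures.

τ_allow = 413/2.7 = 153.0 MPa.
For a hollow shaft τ = 16T/[πd_o³(1−k⁴)] with k = 0.63, so 1−k⁴ = 0.8425.
d_o³ = 16T/[π τ_allow (1−k⁴)] = 16×1.0300×10^8/(π×153.0×0.8425) = 4.071×10^6 mm³.
d_o = 159.7 mm.

d_o = 160 mm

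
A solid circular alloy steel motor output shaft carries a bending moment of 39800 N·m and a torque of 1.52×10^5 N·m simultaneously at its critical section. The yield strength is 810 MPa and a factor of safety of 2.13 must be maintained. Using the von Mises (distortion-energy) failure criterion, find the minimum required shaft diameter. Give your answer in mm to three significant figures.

σ_allow = σ_y/n = 810/2.13 = 380.3 MPa.
For a solid shaft σ_b = 32M/(πd³) and τ = 16T/(πd³), so the von Mises stress is σ' = (16/πd³)·√(4M²+3T²).
√(4M²+3T²) = √(4×(3.980×10^7)² + 3×(1.520×10^8)²) = 2.750×10^8 N·mm.
d³ = 16×2.750×10^8/(π×380.3) = 3.684×10^6 mm³.
d = 154.4 mm.

d = 154 mm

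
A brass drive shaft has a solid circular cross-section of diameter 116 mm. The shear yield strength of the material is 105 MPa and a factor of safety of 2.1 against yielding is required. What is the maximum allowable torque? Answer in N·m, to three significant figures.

τ_allow = 105/2.1 = 50.00 MPa.
For a solid shaft T_allow = τ_allow·πd³/16; πd³/16 = π×116³/16 = 306500 mm³.
T_allow = 50.00×306500 = 1.532×10^7 N·mm = 15320 N·m.

T_allow = 15300 N·m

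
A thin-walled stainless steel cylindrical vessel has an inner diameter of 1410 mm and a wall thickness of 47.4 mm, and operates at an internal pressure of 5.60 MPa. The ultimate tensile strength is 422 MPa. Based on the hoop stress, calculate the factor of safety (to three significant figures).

σ_h = pD/(2t) = 5.60×1410/(2×47.4) = 83.29 MPa.
n = 422/83.29 = 5.067.

n = 5.07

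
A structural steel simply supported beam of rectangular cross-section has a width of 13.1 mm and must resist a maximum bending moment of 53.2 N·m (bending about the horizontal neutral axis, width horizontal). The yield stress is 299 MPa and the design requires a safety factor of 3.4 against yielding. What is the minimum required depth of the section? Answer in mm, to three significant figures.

σ_allow = 299/3.4 = 87.94 MPa.
For a rectangular section σ = 6M/(bh²), so h² = 6M/(b σ_allow) = 6×53200/(13.1×87.94) = 277.1 mm².
h = 16.65 mm.

h = 16.6 mm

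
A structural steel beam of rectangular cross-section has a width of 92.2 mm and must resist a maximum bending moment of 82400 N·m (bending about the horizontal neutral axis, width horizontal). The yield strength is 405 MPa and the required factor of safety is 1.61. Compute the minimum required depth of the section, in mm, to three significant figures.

h = 146 mm

σ_allow = 405/1.61 = 251.6 MPa.
For a rectangular section σ = 6M/(bh²), so h² = 6M/(b σ_allow) = 6×8.2400×10^7/(92.2×251.6) = 21320 mm².
h = 146.0 mm.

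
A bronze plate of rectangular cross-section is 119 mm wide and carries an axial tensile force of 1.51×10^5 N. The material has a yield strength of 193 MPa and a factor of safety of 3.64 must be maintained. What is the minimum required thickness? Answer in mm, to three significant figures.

σ_allow = 193/3.64 = 53.02 MPa.
Required area A = F/σ_allow = 151000/53.02 = 2848 mm².
t = A/w = 2848/119 = 23.93 mm.

t = 23.9 mm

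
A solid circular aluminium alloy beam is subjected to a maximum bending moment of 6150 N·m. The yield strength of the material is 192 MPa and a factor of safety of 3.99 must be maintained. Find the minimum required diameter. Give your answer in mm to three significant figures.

d = 109 mm

σ_allow = 192/3.99 = 48.12 MPa.
For a solid circular section σ = 32M/(πd³), so d³ = 32M/(π σ_allow) = 32×6150000/(π×48.12) = 1.302×10^6 mm³.
d = 109.2 mm.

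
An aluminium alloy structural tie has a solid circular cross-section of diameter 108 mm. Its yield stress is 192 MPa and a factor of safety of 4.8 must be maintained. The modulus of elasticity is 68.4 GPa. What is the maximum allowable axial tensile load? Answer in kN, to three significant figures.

F_allow = 366 kN

σ_allow = 192/4.8 = 40.00 MPa.
A = πd²/4 = π×108²/4 = 9161 mm².
F_allow = σ_allow × A = 40.00×9161 = 366400 N.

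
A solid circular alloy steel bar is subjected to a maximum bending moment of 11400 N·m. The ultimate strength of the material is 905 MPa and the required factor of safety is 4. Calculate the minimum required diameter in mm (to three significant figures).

d = 80.1 mm

σ_allow = 905/4 = 226.2 MPa.
For a solid circular section σ = 32M/(πd³), so d³ = 32M/(π σ_allow) = 32×1.1400×10^7/(π×226.2) = 513200 mm³.
d = 80.06 mm.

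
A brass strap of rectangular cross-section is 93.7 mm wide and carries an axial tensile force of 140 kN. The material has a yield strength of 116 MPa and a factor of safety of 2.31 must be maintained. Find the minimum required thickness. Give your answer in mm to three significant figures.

t = 29.8 mm

σ_allow = 116/2.31 = 50.22 MPa.
Required area A = F/σ_allow = 140000/50.22 = 2788 mm².
t = A/w = 2788/93.7 = 29.75 mm.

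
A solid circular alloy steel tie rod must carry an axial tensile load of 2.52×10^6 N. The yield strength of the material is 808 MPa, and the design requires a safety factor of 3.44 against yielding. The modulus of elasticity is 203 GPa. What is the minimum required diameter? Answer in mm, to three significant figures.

d = 117 mm

Allowable stress σ_allow = 808/3.44 = 234.9 MPa.
Required area A = F/σ_allow = 2520000/234.9 = 10730 mm².
A = πd²/4 → d = √(4A/π) = 116.9 mm.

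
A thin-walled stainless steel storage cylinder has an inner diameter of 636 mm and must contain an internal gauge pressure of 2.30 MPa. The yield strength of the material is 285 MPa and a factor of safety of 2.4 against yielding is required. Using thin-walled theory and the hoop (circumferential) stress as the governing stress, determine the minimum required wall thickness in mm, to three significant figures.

t = 6.16 mm

σ_allow = 285/2.4 = 118.8 MPa.
Hoop stress σ_h = pD/(2t), so t = pD/(2σ_allow) = 2.30×636/(2×118.8) = 6.159 mm.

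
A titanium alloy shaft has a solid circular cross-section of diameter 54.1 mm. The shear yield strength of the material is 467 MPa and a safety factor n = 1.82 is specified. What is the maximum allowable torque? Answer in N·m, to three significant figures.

τ_allow = 467/1.82 = 256.6 MPa.
For a solid shaft T_allow = τ_allow·πd³/16; πd³/16 = π×54.1³/16 = 31090 mm³.
T_allow = 256.6×31090 = 7.978×10^6 N·mm = 7978 N·m.

T_allow = 7980 N·m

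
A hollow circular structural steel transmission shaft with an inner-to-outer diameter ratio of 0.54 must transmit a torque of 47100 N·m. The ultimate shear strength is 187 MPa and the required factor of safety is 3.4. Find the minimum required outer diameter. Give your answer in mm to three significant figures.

d_o = 168 mm

τ_allow = 187/3.4 = 55.00 MPa.
For a hollow shaft τ = 16T/[πd_o³(1−k⁴)] with k = 0.54, so 1−k⁴ = 0.9150.
d_o³ = 16T/[π τ_allow (1−k⁴)] = 16×4.7100×10^7/(π×55.00×0.9150) = 4.767×10^6 mm³.
d_o = 168.3 mm.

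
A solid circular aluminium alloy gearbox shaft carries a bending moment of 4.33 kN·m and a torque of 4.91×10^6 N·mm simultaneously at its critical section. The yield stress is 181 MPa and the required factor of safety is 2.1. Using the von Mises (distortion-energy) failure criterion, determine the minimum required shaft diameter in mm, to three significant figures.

σ_allow = σ_y/n = 181/2.1 = 86.19 MPa.
For a solid shaft σ_b = 32M/(πd³) and τ = 16T/(πd³), so the von Mises stress is σ' = (16/πd³)·√(4M²+3T²).
√(4M²+3T²) = √(4×(4.330×10^6)² + 3×(4.910×10^6)²) = 1.214×10^7 N·mm.
d³ = 16×1.214×10^7/(π×86.19) = 717200 mm³.
d = 89.51 mm.

d = 89.5 mm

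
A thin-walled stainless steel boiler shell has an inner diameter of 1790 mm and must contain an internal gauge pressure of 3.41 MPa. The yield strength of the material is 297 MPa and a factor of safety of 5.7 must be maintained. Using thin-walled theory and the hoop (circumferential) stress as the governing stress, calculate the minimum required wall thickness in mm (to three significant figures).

t = 58.6 mm

σ_allow = 297/5.7 = 52.11 MPa.
Hoop stress σ_h = pD/(2t), so t = pD/(2σ_allow) = 3.41×1790/(2×52.11) = 58.57 mm.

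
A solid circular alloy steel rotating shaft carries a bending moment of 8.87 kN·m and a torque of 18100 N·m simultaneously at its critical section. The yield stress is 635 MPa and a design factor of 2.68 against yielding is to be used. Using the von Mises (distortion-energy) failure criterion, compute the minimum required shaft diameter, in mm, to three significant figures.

d = 91.8 mm

σ_allow = σ_y/n = 635/2.68 = 236.9 MPa.
For a solid shaft σ_b = 32M/(πd³) and τ = 16T/(πd³), so the von Mises stress is σ' = (16/πd³)·√(4M²+3T²).
√(4M²+3T²) = √(4×(8.870×10^6)² + 3×(1.810×10^7)²) = 3.602×10^7 N·mm.
d³ = 16×3.602×10^7/(π×236.9) = 774300 mm³.
d = 91.83 mm.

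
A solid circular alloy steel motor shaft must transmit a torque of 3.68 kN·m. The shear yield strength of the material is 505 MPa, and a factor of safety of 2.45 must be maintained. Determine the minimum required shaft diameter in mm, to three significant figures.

Allowable shear stress τ_allow = 505/2.45 = 206.1 MPa.
For a solid shaft τ = 16T/(πd³), so d³ = 16T/(π τ_allow) = 16×3680000/(π×206.1) = 90930 mm³.
d = (90930)^(1/3) = 44.97 mm.

d = 45.0 mm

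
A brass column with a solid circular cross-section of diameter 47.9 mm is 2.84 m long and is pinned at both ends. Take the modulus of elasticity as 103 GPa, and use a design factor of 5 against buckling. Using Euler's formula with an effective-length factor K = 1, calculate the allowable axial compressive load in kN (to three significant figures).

I = πd⁴/64 = π×47.9⁴/64 = 258400 mm⁴.
Effective length L_e = KL = 1×2.84 m = 2840 mm.
Euler critical load P_cr = π²EI/L_e² = π²×103000×258400/2840² = 32570 N.
P_allow = P_cr/n = 32570/5 = 6514 N.

P_allow = 6.51 kN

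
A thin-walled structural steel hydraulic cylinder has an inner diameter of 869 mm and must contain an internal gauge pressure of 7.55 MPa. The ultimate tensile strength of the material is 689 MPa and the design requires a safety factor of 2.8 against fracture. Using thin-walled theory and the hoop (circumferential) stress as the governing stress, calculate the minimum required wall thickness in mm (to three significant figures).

t = 13.3 mm

σ_allow = 689/2.8 = 246.1 MPa.
Hoop stress σ_h = pD/(2t), so t = pD/(2σ_allow) = 7.55×869/(2×246.1) = 13.33 mm.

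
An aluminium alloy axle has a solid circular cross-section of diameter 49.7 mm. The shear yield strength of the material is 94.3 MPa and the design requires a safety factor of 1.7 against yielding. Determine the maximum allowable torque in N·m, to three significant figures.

τ_allow = 94.3/1.7 = 55.47 MPa.
For a solid shaft T_allow = τ_allow·πd³/16; πd³/16 = π×49.7³/16 = 24100 mm³.
T_allow = 55.47×24100 = 1.337×10^6 N·mm = 1337 N·m.

T_allow = 1340 N·m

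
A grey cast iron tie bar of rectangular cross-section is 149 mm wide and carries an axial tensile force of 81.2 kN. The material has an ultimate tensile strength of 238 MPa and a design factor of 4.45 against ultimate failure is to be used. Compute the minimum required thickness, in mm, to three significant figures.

σ_allow = 238/4.45 = 53.48 MPa.
Required area A = F/σ_allow = 81200/53.48 = 1518 mm².
t = A/w = 1518/149 = 10.19 mm.

t = 10.2 mm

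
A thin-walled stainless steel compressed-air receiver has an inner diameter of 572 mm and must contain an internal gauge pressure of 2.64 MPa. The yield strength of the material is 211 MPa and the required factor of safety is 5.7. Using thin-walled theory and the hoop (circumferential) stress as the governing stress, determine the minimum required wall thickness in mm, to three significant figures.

t = 20.4 mm

σ_allow = 211/5.7 = 37.02 MPa.
Hoop stress σ_h = pD/(2t), so t = pD/(2σ_allow) = 2.64×572/(2×37.02) = 20.40 mm.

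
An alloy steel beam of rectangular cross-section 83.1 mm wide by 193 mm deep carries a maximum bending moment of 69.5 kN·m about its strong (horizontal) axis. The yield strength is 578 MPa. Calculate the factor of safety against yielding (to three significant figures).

n = 4.29

Section modulus S = bh²/6 = 83.1×193²/6 = 515900 mm³.
σ = M/S = 6.9500×10^7/515900 = 134.7 MPa.
n = 578/134.7 = 4.290.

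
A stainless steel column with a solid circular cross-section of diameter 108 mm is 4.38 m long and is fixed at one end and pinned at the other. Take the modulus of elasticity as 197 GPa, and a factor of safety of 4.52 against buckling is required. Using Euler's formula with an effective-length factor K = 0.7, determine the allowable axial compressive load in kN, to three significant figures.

P_allow = 306 kN

I = πd⁴/64 = π×108⁴/64 = 6.678×10^6 mm⁴.
Effective length L_e = KL = 0.7×4.38 m = 3066 mm.
Euler critical load P_cr = π²EI/L_e² = π²×197000×6.678×10^6/3066² = 1.381×10^6 N.
P_allow = P_cr/n = 1.381×10^6/4.52 = 305600 N.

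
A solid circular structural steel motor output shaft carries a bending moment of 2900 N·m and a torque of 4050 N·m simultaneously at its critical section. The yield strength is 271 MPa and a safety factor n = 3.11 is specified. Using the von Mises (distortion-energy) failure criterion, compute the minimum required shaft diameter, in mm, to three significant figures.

σ_allow = σ_y/n = 271/3.11 = 87.14 MPa.
For a solid shaft σ_b = 32M/(πd³) and τ = 16T/(πd³), so the von Mises stress is σ' = (16/πd³)·√(4M²+3T²).
√(4M²+3T²) = √(4×(2.900×10^6)² + 3×(4.050×10^6)²) = 9.102×10^6 N·mm.
d³ = 16×9.102×10^6/(π×87.14) = 532000 mm³.
d = 81.03 mm.

d = 81.0 mm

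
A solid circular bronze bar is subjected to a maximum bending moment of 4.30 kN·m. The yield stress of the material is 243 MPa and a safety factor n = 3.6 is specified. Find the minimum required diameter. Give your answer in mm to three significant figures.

σ_allow = 243/3.6 = 67.50 MPa.
For a solid circular section σ = 32M/(πd³), so d³ = 32M/(π σ_allow) = 32×4300000/(π×67.50) = 648900 mm³.
d = 86.57 mm.

d = 86.6 mm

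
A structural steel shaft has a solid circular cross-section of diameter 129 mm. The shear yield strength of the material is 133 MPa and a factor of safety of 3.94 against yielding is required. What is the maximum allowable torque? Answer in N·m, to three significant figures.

T_allow = 14200 N·m

τ_allow = 133/3.94 = 33.76 MPa.
For a solid shaft T_allow = τ_allow·πd³/16; πd³/16 = π×129³/16 = 421500 mm³.
T_allow = 33.76×421500 = 1.423×10^7 N·mm = 14230 N·m.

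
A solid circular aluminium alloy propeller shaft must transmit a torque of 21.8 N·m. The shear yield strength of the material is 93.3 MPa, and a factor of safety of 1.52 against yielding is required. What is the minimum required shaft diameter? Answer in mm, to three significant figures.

d = 12.2 mm

Allowable shear stress τ_allow = 93.3/1.52 = 61.38 MPa.
For a solid shaft τ = 16T/(πd³), so d³ = 16T/(π τ_allow) = 16×21800/(π×61.38) = 1809 mm³.
d = (1809)^(1/3) = 12.18 mm.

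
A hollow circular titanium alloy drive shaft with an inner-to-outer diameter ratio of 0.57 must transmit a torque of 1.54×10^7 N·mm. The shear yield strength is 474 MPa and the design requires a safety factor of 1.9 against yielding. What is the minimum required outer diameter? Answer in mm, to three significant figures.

d_o = 70.6 mm

τ_allow = 474/1.9 = 249.5 MPa.
For a hollow shaft τ = 16T/[πd_o³(1−k⁴)] with k = 0.57, so 1−k⁴ = 0.8944.
d_o³ = 16T/[π τ_allow (1−k⁴)] = 16×1.5400×10^7/(π×249.5×0.8944) = 351500 mm³.
d_o = 70.57 mm.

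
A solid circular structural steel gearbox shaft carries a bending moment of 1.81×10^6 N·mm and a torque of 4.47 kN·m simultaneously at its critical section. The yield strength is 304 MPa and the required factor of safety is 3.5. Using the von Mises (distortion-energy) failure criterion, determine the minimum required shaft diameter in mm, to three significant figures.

d = 79.4 mm

σ_allow = σ_y/n = 304/3.5 = 86.86 MPa.
For a solid shaft σ_b = 32M/(πd³) and τ = 16T/(πd³), so the von Mises stress is σ' = (16/πd³)·√(4M²+3T²).
√(4M²+3T²) = √(4×(1.810×10^6)² + 3×(4.470×10^6)²) = 8.547×10^6 N·mm.
d³ = 16×8.547×10^6/(π×86.86) = 501100 mm³.
d = 79.43 mm.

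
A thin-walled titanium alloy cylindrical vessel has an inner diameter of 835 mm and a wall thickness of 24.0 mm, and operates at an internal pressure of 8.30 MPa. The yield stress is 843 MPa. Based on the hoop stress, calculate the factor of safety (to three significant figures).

n = 5.84

σ_h = pD/(2t) = 8.30×835/(2×24.0) = 144.4 MPa.
n = 843/144.4 = 5.839.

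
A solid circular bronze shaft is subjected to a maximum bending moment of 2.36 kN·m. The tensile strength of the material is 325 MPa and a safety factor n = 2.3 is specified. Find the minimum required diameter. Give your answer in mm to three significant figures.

σ_allow = 325/2.3 = 141.3 MPa.
For a solid circular section σ = 32M/(πd³), so d³ = 32M/(π σ_allow) = 32×2360000/(π×141.3) = 170100 mm³.
d = 55.41 mm.

d = 55.4 mm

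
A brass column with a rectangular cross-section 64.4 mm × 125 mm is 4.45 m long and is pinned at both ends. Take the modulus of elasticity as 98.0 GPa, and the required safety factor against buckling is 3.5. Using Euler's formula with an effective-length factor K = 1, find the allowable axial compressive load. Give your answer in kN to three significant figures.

P_allow = 38.8 kN

Buckling occurs about the weak axis: I_min = h·b³/12 = 125×64.4³/12 = 2.782×10^6 mm⁴ (b = 64.4 mm is the smaller dimension).
Effective length L_e = KL = 1×4.45 m = 4450 mm.
Euler critical load P_cr = π²EI/L_e² = π²×98000×2.782×10^6/4450² = 135900 N.
P_allow = P_cr/n = 135900/3.5 = 38830 N.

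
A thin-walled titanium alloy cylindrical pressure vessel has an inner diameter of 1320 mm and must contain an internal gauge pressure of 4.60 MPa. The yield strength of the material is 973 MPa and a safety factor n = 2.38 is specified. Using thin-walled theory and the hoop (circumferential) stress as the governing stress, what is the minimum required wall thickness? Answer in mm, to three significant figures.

t = 7.43 mm

σ_allow = 973/2.38 = 408.8 MPa.
Hoop stress σ_h = pD/(2t), so t = pD/(2σ_allow) = 4.60×1320/(2×408.8) = 7.426 mm.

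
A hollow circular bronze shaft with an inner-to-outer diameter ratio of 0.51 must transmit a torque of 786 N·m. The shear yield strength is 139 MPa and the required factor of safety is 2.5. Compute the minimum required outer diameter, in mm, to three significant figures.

τ_allow = 139/2.5 = 55.60 MPa.
For a hollow shaft τ = 16T/[πd_o³(1−k⁴)] with k = 0.51, so 1−k⁴ = 0.9323.
d_o³ = 16T/[π τ_allow (1−k⁴)] = 16×786000/(π×55.60×0.9323) = 77220 mm³.
d_o = 42.58 mm.

d_o = 42.6 mm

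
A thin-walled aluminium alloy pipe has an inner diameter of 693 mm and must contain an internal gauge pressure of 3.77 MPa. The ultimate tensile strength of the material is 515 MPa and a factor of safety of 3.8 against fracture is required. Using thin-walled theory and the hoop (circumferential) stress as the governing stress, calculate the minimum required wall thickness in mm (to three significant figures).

σ_allow = 515/3.8 = 135.5 MPa.
Hoop stress σ_h = pD/(2t), so t = pD/(2σ_allow) = 3.77×693/(2×135.5) = 9.639 mm.

t = 9.64 mm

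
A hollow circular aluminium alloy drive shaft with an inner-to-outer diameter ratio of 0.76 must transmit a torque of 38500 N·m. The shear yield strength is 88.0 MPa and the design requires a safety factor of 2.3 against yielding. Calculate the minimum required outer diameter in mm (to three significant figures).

d_o = 197 mm

τ_allow = 88.0/2.3 = 38.26 MPa.
For a hollow shaft τ = 16T/[πd_o³(1−k⁴)] with k = 0.76, so 1−k⁴ = 0.6664.
d_o³ = 16T/[π τ_allow (1−k⁴)] = 16×3.8500×10^7/(π×38.26×0.6664) = 7.691×10^6 mm³.
d_o = 197.4 mm.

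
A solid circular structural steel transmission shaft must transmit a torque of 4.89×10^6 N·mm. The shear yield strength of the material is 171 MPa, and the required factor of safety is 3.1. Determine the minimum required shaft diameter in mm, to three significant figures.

Allowable shear stress τ_allow = 171/3.1 = 55.16 MPa.
For a solid shaft τ = 16T/(πd³), so d³ = 16T/(π τ_allow) = 16×4890000/(π×55.16) = 451500 mm³.
d = (451500)^(1/3) = 76.72 mm.

d = 76.7 mm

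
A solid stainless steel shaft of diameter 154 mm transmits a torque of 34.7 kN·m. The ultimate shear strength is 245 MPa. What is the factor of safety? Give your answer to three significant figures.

τ = 16T/(πd³) = 16×3.4700×10^7/(π×154³) = 48.39 MPa.
n = τ_limit/τ = 245/48.39 = 5.063.

n = 5.06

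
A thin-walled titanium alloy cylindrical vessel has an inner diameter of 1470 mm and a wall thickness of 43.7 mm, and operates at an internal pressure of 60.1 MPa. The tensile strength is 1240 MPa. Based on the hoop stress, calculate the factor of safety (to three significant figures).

n = 1.23

σ_h = pD/(2t) = 60.1×1470/(2×43.7) = 1011 MPa.
n = 1240/1011 = 1.227.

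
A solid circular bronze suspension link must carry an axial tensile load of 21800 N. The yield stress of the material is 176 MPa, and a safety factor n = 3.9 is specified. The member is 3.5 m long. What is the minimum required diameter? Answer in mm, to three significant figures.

d = 24.8 mm

Allowable stress σ_allow = 176/3.9 = 45.13 MPa.
Required area A = F/σ_allow = 21800/45.13 = 483.1 mm².
A = πd²/4 → d = √(4A/π) = 24.80 mm.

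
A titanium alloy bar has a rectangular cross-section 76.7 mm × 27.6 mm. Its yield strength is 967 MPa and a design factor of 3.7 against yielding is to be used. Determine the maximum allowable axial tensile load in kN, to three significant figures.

F_allow = 553 kN

σ_allow = 967/3.7 = 261.4 MPa.
A = 76.7×27.6 = 2117 mm².
F_allow = σ_allow × A = 261.4×2117 = 553300 N.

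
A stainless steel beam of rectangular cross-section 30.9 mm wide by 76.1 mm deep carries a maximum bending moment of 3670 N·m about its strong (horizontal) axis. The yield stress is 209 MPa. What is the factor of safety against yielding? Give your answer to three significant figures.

n = 1.70

Section modulus S = bh²/6 = 30.9×76.1²/6 = 29820 mm³.
σ = M/S = 3670000/29820 = 123.1 MPa.
n = 209/123.1 = 1.698.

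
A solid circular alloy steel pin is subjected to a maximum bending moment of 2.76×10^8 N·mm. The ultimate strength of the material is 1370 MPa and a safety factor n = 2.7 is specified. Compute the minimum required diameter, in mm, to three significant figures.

d = 177 mm

σ_allow = 1370/2.7 = 507.4 MPa.
For a solid circular section σ = 32M/(πd³), so d³ = 32M/(π σ_allow) = 32×2.7600×10^8/(π×507.4) = 5.541×10^6 mm³.
d = 177.0 mm.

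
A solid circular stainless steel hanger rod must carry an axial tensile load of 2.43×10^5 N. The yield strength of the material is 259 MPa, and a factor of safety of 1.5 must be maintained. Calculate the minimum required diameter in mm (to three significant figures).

d = 42.3 mm

Allowable stress σ_allow = 259/1.5 = 172.7 MPa.
Required area A = F/σ_allow = 243000/172.7 = 1407 mm².
A = πd²/4 → d = √(4A/π) = 42.33 mm.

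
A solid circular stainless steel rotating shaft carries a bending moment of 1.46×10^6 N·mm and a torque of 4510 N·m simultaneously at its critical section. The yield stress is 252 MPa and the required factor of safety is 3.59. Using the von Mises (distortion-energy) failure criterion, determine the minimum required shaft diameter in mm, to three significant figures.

σ_allow = σ_y/n = 252/3.59 = 70.19 MPa.
For a solid shaft σ_b = 32M/(πd³) and τ = 16T/(πd³), so the von Mises stress is σ' = (16/πd³)·√(4M²+3T²).
√(4M²+3T²) = √(4×(1.460×10^6)² + 3×(4.510×10^6)²) = 8.339×10^6 N·mm.
d³ = 16×8.339×10^6/(π×70.19) = 605100 mm³.
d = 84.58 mm.

d = 84.6 mm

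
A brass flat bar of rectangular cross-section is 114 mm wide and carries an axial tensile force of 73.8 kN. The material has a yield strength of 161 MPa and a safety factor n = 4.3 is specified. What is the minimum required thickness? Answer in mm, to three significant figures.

σ_allow = 161/4.3 = 37.44 MPa.
Required area A = F/σ_allow = 73800/37.44 = 1971 mm².
t = A/w = 1971/114 = 17.29 mm.

t = 17.3 mm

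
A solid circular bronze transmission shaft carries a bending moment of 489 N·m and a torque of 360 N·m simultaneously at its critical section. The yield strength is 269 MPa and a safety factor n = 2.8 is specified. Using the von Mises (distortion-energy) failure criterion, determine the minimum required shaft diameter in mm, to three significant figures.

d = 39.5 mm

σ_allow = σ_y/n = 269/2.8 = 96.07 MPa.
For a solid shaft σ_b = 32M/(πd³) and τ = 16T/(πd³), so the von Mises stress is σ' = (16/πd³)·√(4M²+3T²).
√(4M²+3T²) = √(4×(489000)² + 3×(360000)²) = 1.160×10^6 N·mm.
d³ = 16×1.160×10^6/(π×96.07) = 61490 mm³.
d = 39.47 mm.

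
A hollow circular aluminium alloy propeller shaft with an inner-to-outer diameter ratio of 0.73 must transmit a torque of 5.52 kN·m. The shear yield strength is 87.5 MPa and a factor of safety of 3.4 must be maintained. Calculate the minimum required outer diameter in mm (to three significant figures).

τ_allow = 87.5/3.4 = 25.74 MPa.
For a hollow shaft τ = 16T/[πd_o³(1−k⁴)] with k = 0.73, so 1−k⁴ = 0.7160.
d_o³ = 16T/[π τ_allow (1−k⁴)] = 16×5520000/(π×25.74×0.7160) = 1.526×10^6 mm³.
d_o = 115.1 mm.

d_o = 115 mm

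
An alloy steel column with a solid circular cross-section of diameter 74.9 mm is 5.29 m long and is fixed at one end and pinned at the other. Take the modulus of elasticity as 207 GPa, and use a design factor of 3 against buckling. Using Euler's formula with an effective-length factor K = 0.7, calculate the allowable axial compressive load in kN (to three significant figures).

I = πd⁴/64 = π×74.9⁴/64 = 1.545×10^6 mm⁴.
Effective length L_e = KL = 0.7×5.29 m = 3703 mm.
Euler critical load P_cr = π²EI/L_e² = π²×207000×1.545×10^6/3703² = 230200 N.
P_allow = P_cr/n = 230200/3 = 76730 N.

P_allow = 76.7 kN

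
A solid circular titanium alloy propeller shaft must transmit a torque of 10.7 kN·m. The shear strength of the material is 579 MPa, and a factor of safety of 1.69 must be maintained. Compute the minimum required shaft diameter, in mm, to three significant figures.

Allowable shear stress τ_allow = 579/1.69 = 342.6 MPa.
For a solid shaft τ = 16T/(πd³), so d³ = 16T/(π τ_allow) = 16×1.0700×10^7/(π×342.6) = 159100 mm³.
d = (159100)^(1/3) = 54.18 mm.

d = 54.2 mm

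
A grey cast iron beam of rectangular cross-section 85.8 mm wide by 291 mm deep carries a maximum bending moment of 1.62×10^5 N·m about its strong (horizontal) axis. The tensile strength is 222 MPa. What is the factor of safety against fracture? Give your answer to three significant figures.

n = 1.66

Section modulus S = bh²/6 = 85.8×291²/6 = 1.211×10^6 mm³.
σ = M/S = 1.6200×10^8/1.211×10^6 = 133.8 MPa.
n = 222/133.8 = 1.659.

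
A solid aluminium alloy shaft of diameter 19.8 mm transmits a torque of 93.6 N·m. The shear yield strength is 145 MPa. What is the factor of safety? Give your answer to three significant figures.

τ = 16T/(πd³) = 16×93600/(π×19.8³) = 61.41 MPa.
n = τ_limit/τ = 145/61.41 = 2.361.

n = 2.36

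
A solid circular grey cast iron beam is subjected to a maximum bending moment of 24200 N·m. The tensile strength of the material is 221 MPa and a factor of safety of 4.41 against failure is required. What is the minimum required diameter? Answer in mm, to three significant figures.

d = 170 mm

σ_allow = 221/4.41 = 50.11 MPa.
For a solid circular section σ = 32M/(πd³), so d³ = 32M/(π σ_allow) = 32×2.4200×10^7/(π×50.11) = 4.919×10^6 mm³.
d = 170.1 mm.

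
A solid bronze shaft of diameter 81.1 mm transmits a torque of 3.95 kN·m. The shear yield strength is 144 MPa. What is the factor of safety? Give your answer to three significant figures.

τ = 16T/(πd³) = 16×3950000/(π×81.1³) = 37.71 MPa.
n = τ_limit/τ = 144/37.71 = 3.818.

n = 3.82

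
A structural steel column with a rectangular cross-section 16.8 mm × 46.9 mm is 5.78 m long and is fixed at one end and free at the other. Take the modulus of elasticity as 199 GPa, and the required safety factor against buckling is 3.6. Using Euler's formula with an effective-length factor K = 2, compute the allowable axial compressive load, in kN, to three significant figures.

Buckling occurs about the weak axis: I_min = h·b³/12 = 46.9×16.8³/12 = 18530 mm⁴ (b = 16.8 mm is the smaller dimension).
Effective length L_e = KL = 2×5.78 m = 11560 mm.
Euler critical load P_cr = π²EI/L_e² = π²×199000×18530/11560² = 272.4 N.
P_allow = P_cr/n = 272.4/3.6 = 75.66 N.

P_allow = 0.0757 kN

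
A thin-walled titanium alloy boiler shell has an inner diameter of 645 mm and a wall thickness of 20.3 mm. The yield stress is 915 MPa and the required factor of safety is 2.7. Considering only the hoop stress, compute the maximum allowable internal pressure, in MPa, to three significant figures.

p_allow = 21.3 MPa

σ_allow = 915/2.7 = 338.9 MPa.
σ_h = pD/(2t) → p_allow = 2σ_allow t/D = 2×338.9×20.3/645 = 21.33 MPa.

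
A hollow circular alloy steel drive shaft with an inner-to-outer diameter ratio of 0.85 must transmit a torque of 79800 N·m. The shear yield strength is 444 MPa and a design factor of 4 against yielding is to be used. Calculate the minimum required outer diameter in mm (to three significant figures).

τ_allow = 444/4 = 111.0 MPa.
For a hollow shaft τ = 16T/[πd_o³(1−k⁴)] with k = 0.85, so 1−k⁴ = 0.4780.
d_o³ = 16T/[π τ_allow (1−k⁴)] = 16×7.9800×10^7/(π×111.0×0.4780) = 7.660×10^6 mm³.
d_o = 197.1 mm.

d_o = 197 mm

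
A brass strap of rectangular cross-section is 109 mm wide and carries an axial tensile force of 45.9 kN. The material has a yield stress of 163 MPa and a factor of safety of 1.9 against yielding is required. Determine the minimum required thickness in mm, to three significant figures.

σ_allow = 163/1.9 = 85.79 MPa.
Required area A = F/σ_allow = 45900/85.79 = 535.0 mm².
t = A/w = 535.0/109 = 4.909 mm.

t = 4.91 mm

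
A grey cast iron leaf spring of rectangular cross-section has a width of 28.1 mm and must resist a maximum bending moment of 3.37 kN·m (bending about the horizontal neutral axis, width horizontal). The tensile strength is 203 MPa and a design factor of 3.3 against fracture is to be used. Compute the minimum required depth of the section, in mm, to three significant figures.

h = 108 mm

σ_allow = 203/3.3 = 61.52 MPa.
For a rectangular section σ = 6M/(bh²), so h² = 6M/(b σ_allow) = 6×3370000/(28.1×61.52) = 11700 mm².
h = 108.2 mm.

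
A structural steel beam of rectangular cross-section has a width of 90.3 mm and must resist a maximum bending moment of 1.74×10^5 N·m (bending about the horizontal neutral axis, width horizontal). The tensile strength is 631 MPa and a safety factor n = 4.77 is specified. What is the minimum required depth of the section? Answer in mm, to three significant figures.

h = 296 mm

σ_allow = 631/4.77 = 132.3 MPa.
For a rectangular section σ = 6M/(bh²), so h² = 6M/(b σ_allow) = 6×1.7400×10^8/(90.3×132.3) = 87400 mm².
h = 295.6 mm.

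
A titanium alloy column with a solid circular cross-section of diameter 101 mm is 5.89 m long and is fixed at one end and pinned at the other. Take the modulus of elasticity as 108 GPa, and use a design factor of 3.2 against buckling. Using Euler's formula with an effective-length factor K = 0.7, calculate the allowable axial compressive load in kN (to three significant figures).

I = πd⁴/64 = π×101⁴/64 = 5.108×10^6 mm⁴.
Effective length L_e = KL = 0.7×5.89 m = 4123 mm.
Euler critical load P_cr = π²EI/L_e² = π²×108000×5.108×10^6/4123² = 320300 N.
P_allow = P_cr/n = 320300/3.2 = 100100 N.

P_allow = 100 kN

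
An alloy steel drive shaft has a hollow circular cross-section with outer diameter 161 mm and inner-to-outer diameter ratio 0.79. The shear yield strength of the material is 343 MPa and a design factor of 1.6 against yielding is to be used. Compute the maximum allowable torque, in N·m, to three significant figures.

T_allow = 1.07×10^5 N·m

τ_allow = 343/1.6 = 214.4 MPa.
For a hollow shaft T_allow = τ_allow·πd_o³(1−k⁴)/16 with 1−k⁴ = 0.6105, so πd_o³(1−k⁴)/16 = 500300 mm³.
T_allow = 214.4×500300 = 1.072×10^8 N·mm = 107200 N·m.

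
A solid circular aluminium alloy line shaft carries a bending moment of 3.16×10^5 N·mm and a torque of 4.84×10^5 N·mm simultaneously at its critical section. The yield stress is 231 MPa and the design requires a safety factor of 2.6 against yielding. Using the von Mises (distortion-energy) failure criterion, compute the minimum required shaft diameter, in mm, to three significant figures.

d = 39.2 mm

σ_allow = σ_y/n = 231/2.6 = 88.85 MPa.
For a solid shaft σ_b = 32M/(πd³) and τ = 16T/(πd³), so the von Mises stress is σ' = (16/πd³)·√(4M²+3T²).
√(4M²+3T²) = √(4×(316000)² + 3×(484000)²) = 1.050×10^6 N·mm.
d³ = 16×1.050×10^6/(π×88.85) = 60180 mm³.
d = 39.19 mm.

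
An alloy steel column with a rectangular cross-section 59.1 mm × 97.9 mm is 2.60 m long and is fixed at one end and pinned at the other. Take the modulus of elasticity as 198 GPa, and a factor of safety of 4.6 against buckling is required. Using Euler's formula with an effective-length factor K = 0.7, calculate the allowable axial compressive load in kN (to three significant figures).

P_allow = 216 kN

Buckling occurs about the weak axis: I_min = h·b³/12 = 97.9×59.1³/12 = 1.684×10^6 mm⁴ (b = 59.1 mm is the smaller dimension).
Effective length L_e = KL = 0.7×2.60 m = 1820 mm.
Euler critical load P_cr = π²EI/L_e² = π²×198000×1.684×10^6/1820² = 993500 N.
P_allow = P_cr/n = 993500/4.6 = 216000 N.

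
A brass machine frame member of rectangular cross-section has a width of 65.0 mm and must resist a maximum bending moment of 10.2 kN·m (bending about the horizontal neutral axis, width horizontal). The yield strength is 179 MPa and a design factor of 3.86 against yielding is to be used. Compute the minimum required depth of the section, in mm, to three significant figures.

σ_allow = 179/3.86 = 46.37 MPa.
For a rectangular section σ = 6M/(bh²), so h² = 6M/(b σ_allow) = 6×1.0200×10^7/(65.0×46.37) = 20300 mm².
h = 142.5 mm.

h = 142 mm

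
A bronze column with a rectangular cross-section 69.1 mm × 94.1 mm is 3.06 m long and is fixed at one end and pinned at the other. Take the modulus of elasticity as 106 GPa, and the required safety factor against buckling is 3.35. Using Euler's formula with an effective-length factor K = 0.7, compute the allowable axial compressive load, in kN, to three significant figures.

Buckling occurs about the weak axis: I_min = h·b³/12 = 94.1×69.1³/12 = 2.587×10^6 mm⁴ (b = 69.1 mm is the smaller dimension).
Effective length L_e = KL = 0.7×3.06 m = 2142 mm.
Euler critical load P_cr = π²EI/L_e² = π²×106000×2.587×10^6/2142² = 589900 N.
P_allow = P_cr/n = 589900/3.35 = 176100 N.

P_allow = 176 kN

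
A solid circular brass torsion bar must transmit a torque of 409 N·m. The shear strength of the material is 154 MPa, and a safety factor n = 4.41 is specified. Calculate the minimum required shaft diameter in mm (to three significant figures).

d = 39.1 mm

Allowable shear stress τ_allow = 154/4.41 = 34.92 MPa.
For a solid shaft τ = 16T/(πd³), so d³ = 16T/(π τ_allow) = 16×409000/(π×34.92) = 59650 mm³.
d = (59650)^(1/3) = 39.07 mm.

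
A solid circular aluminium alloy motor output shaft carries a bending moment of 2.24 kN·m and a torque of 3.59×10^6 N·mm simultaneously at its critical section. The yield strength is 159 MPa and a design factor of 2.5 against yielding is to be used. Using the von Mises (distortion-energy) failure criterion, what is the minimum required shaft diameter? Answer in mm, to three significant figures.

d = 85.0 mm

σ_allow = σ_y/n = 159/2.5 = 63.60 MPa.
For a solid shaft σ_b = 32M/(πd³) and τ = 16T/(πd³), so the von Mises stress is σ' = (16/πd³)·√(4M²+3T²).
√(4M²+3T²) = √(4×(2.240×10^6)² + 3×(3.590×10^6)²) = 7.664×10^6 N·mm.
d³ = 16×7.664×10^6/(π×63.60) = 613700 mm³.
d = 84.98 mm.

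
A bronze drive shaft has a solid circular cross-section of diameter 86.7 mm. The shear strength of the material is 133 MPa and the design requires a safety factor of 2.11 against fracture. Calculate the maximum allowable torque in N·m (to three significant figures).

τ_allow = 133/2.11 = 63.03 MPa.
For a solid shaft T_allow = τ_allow·πd³/16; πd³/16 = π×86.7³/16 = 128000 mm³.
T_allow = 63.03×128000 = 8.066×10^6 N·mm = 8066 N·m.

T_allow = 8070 N·m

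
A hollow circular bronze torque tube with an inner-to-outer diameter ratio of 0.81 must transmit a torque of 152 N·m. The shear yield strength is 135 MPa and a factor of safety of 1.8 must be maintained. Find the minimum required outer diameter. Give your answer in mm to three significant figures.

τ_allow = 135/1.8 = 75.00 MPa.
For a hollow shaft τ = 16T/[πd_o³(1−k⁴)] with k = 0.81, so 1−k⁴ = 0.5695.
d_o³ = 16T/[π τ_allow (1−k⁴)] = 16×152000/(π×75.00×0.5695) = 18120 mm³.
d_o = 26.27 mm.

d_o = 26.3 mm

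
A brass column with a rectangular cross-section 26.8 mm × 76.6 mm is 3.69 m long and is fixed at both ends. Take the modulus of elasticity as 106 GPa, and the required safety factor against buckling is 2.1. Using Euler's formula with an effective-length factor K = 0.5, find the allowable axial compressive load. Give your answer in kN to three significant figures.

Buckling occurs about the weak axis: I_min = h·b³/12 = 76.6×26.8³/12 = 122900 mm⁴ (b = 26.8 mm is the smaller dimension).
Effective length L_e = KL = 0.5×3.69 m = 1845 mm.
Euler critical load P_cr = π²EI/L_e² = π²×106000×122900/1845² = 37760 N.
P_allow = P_cr/n = 37760/2.1 = 17980 N.

P_allow = 18.0 kN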